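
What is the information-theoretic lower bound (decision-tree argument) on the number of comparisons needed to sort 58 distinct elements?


A binary decision tree of height h has at most 2^h leaves and needs at least n! of them, so h >= ceil(log2(n!)).
58! is far too large to multiply out, so use Stirling's series:
  ln(n!) ~ n ln n - n + (1/2) ln(2 pi n) + 1/(12n)  (error below 1/(360 n^3), negligible here)
  ln(58) = 4.0604430
  n ln n = 58 * 4.0604430 = 235.5057
  (1/2) ln(2 pi * 58) = (1/2) ln(364.4247) = 2.9492
  1/(12*58) = 0.0014
  ln(58!) ~ 235.5057 - 58 + 2.9492 + 0.0014 = 180.4563
Convert to base 2: log2(58!) = 180.4563 / ln 2 = 180.4563 / 0.69314718 = 260.3434
ceil(260.3434) = 261


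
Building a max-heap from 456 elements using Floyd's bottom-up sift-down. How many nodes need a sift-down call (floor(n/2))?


In a heap of 456 elements (0-indexed array):
  Last element index: 455
  Parent of last element: floor((455 - 1) / 2) = 227
  Internal nodes: indices 0 to 227
  Count = floor(456/2) = 228


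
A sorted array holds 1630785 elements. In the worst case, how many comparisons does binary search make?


Halving sequence: 1630785 -> 815392 -> 407696 -> 203848 -> 101924 -> 50962 -> 25481 -> 12740 -> 6370 -> 3185 -> 1592 -> 796 -> 398 -> 199 -> 99 -> 49 -> 24 -> 12 -> 6 -> 3 -> 1
Number of halvings = 20
Max comparisons = 20 + 1 = 21


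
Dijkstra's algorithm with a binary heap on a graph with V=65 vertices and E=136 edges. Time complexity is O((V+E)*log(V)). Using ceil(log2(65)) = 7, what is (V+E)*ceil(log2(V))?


Dijkstra with a binary heap: each vertex is extracted once, each edge may relax once.
Each heap operation costs O(log V).
V + E = 65 + 136 = 201
ceil(log2(65)) = 7 (since 2^6 = 64 < 65 <= 128 = 2^7)
Total heap work = (V+E) * ceil(log2(V)) = 201 * 7 = 1407


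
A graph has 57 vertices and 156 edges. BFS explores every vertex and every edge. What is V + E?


A full BFS traversal dequeues each vertex once and examines each edge once.
Vertex visits: 57
Edge visits: 156
V + E = 57 + 156 = 213


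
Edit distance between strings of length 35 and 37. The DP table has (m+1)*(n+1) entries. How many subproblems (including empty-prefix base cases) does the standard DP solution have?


The table includes base cases (empty prefixes).
Rows: (m+1) = 36
Columns: (n+1) = 38
Total = 36 * 38 = 1368


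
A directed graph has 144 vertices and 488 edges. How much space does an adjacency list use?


Adjacency list: one list head per vertex + one entry per edge
Vertex heads: 144
Edge entries: 488
Total = 144 + 488 = 632


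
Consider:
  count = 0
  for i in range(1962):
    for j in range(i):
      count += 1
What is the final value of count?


For each i, the inner loop runs i times:
  i=0: inner runs 0 times
  i=1: inner runs 1 time
  i=2: inner runs 2 times
  i=3: inner runs 3 times
  i=4: inner runs 4 times
  i=5: inner runs 5 times
  i=6: inner runs 6 times
  i=7: inner runs 7 times
  ...
Total = 0 + 1 + 2 + ... + 1961 = 1962*(1962-1)/2 = 1923741


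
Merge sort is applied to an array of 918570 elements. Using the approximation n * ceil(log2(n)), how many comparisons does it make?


Merge sort divides the array into halves recursively.
Number of levels = ceil(log2(918570)) = 20
At each level, approximately n = 918570 comparisons are needed for merging.
Total comparisons ~ n * ceil(log2(n)) = 918570 * 20 = 18371400


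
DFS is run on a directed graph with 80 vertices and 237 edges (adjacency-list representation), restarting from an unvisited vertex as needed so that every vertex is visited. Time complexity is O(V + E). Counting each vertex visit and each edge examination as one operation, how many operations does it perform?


A full DFS traversal processes each vertex exactly once (push/pop on stack).
Each directed edge is examined once.
V = 80, E = 237
V + E = 317


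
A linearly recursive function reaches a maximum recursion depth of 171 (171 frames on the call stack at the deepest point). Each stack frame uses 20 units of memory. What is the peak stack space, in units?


Maximum recursion depth = 171 frames
Memory per frame = 20 units
Total stack space = depth * frame_size
= 171 * 20 = 3420


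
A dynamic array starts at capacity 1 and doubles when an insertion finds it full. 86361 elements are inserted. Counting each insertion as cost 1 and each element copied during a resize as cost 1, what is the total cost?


n = 86361
Insertion costs: 86361
Resizes copy 1, 2, 4, ... up to the largest power of 2 that is <= n-1 = 86360, i.e. 65536.
Copy costs = 1 + 2 + 4 + 8 + 16 + 32 + 64 + 128 + 256 + 512 + 1024 + 2048 + 4096 + 8192 + 16384 + 32768 + 65536 = 131071
Total = 86361 + 131071 = 217432


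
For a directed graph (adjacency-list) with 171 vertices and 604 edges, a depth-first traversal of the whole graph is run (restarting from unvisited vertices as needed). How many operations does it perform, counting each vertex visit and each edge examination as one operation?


A full DFS traversal visits each vertex once and examines each edge once.
V = 171
E = 604
Sum = 171 + 604 = 775


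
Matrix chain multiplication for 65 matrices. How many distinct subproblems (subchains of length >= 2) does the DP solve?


Subproblems are indexed by (i, j) where i < j.
Number of such pairs = n*(n-1)/2
= 65 * 64 / 2
= 2080


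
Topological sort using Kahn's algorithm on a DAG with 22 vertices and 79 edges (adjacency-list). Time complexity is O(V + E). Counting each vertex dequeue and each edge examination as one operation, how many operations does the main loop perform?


Kahn's algorithm:
  1. Compute in-degrees: O(V + E)
  2. Process queue: each vertex dequeued once (O(V))
     each edge examined once (O(E))
Total = V + E = 22 + 79 = 101


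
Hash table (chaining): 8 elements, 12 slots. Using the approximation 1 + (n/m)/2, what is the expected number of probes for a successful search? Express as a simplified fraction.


Computing expected probes:
alpha = 8/12
= 1 + alpha/2
= 1 + 8/(2*12)
= (2*12 + 8) / (2*12)
= 32/24 = 4/3


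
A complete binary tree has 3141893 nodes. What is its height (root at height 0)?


In a complete binary tree, level k holds nodes 2^k .. 2^(k+1)-1 (1-indexed).
Height = floor(log2(n)) = floor(log2(3141893)) = 21
Check: 2^21 = 2097152 <= 3141893 < 4194304 = 2^22


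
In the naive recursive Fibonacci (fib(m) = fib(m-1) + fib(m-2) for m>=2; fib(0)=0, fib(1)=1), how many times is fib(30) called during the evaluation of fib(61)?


Let N(m) = number of times fib(m) is called while evaluating fib(61).
N(61) = 1 (the initial call).
N(60) = 1 (only fib(61) calls it).
For 1 <= m <= 59: fib(m) is called by fib(m+1) and fib(m+2), so
  N(m) = N(m+1) + N(m+2).
fib(0) is called only by fib(2), so N(0) = N(2).
Walk down from m=61:
  N(61)=1, N(60)=1, N(59)=2, N(58)=3, N(57)=5, N(56)=8, N(55)=13, N(54)=21, N(53)=34, N(52)=55, N(51)=89, N(50)=144, N(49)=233, N(48)=377, N(47)=610, N(46)=987, N(45)=1597, N(44)=2584, N(43)=4181, N(42)=6765, N(41)=10946, N(40)=17711, N(39)=28657, N(38)=46368, N(37)=75025, N(36)=121393, N(35)=196418, N(34)=317811, N(33)=514229, N(32)=832040, N(31)=1346269, N(30)=2178309
N(30) = 2178309


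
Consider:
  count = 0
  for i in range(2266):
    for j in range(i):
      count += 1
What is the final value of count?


For each i, the inner loop runs i times:
  i=0: inner runs 0 times
  i=1: inner runs 1 time
  i=2: inner runs 2 times
  i=3: inner runs 3 times
  i=4: inner runs 4 times
  i=5: inner runs 5 times
  i=6: inner runs 6 times
  i=7: inner runs 7 times
  ...
Total = 0 + 1 + 2 + ... + 2265 = 2266*(2266-1)/2 = 2566245


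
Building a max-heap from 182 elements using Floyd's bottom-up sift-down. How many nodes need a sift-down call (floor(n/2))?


In a heap of 182 elements (0-indexed array):
  Last element index: 181
  Parent of last element: floor((181 - 1) / 2) = 90
  Internal nodes: indices 0 to 90
  Count = floor(182/2) = 91


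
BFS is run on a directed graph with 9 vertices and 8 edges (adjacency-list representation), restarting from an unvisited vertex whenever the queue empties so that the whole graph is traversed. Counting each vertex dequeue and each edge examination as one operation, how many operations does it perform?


A full BFS traversal dequeues each vertex exactly once and examines each directed edge exactly once.
V = 9 (vertex processing cost)
E = 8 (edge examination cost)
Total operations proportional to V + E = 9 + 8 = 17


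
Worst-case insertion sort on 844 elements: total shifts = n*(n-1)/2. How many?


Sum of shifts = 1 + 2 + 3 + ... + 843
= 844 * 843 / 2
= 711492 / 2
= 355746


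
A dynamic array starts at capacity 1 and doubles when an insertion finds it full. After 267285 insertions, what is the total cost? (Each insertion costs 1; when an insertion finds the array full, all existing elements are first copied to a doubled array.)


Insertion cost: 267285 (one per element)
Resizes occur just before inserting elements 2, 3, 5, 9, ...
Elements copied at each resize: 1 + 2 + 4 + 8 + 16 + 32 + 64 + 128 + 256 + 512 + 1024 + 2048 + 4096 + 8192 + 16384 + 32768 + 65536 + 131072 + 262144
Sum of copies = 524287 (geometric series: 2^k - 1)
Total = 267285 + 524287 = 791572


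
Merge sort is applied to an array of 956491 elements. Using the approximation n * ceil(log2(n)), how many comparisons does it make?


Merge sort divides the array into halves recursively.
Number of levels = ceil(log2(956491)) = 20
At each level, approximately n = 956491 comparisons are needed for merging.
Total comparisons ~ n * ceil(log2(n)) = 956491 * 20 = 19129820


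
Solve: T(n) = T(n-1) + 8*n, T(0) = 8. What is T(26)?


Expanding the recurrence:
T(26) = T(25) + 8*26
       = T(24) + 8*25 + 8*26
       ...
       = T(0) + 8*(1 + 2 + ... + 26)
       = 8 + 8 * 26*27/2
       = 8 + 8 * 351
       = 8 + 2808 = 2816


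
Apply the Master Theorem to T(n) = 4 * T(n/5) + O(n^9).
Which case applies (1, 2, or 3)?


The Master Theorem: T(n) = a*T(n/b) + O(n^c)
  a = 4, b = 5, c = 9
log_b(a) = log_5(4) ~ 0.861
Compare b^c with a: 5^9 = 1953125 > 4, so c > log_b(a).
Since c > log_b(a), Case 3 applies.
T(n) = O(n^9)
Master Theorem case = 3


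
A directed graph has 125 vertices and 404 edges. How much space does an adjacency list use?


Adjacency list: one list head per vertex + one entry per edge
Vertex heads: 125
Edge entries: 404
Total = 125 + 404 = 529


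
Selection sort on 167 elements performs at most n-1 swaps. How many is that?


Each of the 166 passes places one element in its final position.
Pass 1: swap minimum into position 0
Pass 2: swap minimum of remaining into position 1
...
Pass 166: last two elements, one swap
Maximum swaps = 167 - 1 = 166


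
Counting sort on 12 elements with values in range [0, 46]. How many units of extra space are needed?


Output array size: 12 (to store sorted result)
Count array size: 47 (one slot per possible value, range 0 to 46)
Total extra space = 12 + 47 = 59


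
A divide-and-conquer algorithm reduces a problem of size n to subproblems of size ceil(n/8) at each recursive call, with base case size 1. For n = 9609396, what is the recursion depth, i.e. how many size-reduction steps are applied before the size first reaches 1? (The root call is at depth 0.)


Each step divides the size by 8 (rounding up); after k steps the size is ceil(n/8^k), which equals 1 exactly when 8^k >= n.
So the depth is the smallest k with 8^k >= 9609396, i.e. ceil(log_8(9609396)).
8^7 = 2097152 < 9609396 <= 16777216 = 8^8
Recursion depth = 8


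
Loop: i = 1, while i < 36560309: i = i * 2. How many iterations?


i multiplies by 2 each step:
i = 1 -> 2 -> 4 -> 8 -> 16 -> 32 -> 64 -> 128 -> 256 -> 512 -> 1024 -> 2048 -> 4096 -> 8192 -> 16384 -> 32768 -> 65536 -> 131072 -> 262144 -> 524288 -> 1048576 -> 2097152 -> 4194304 -> 8388608 -> 16777216 -> 33554432 -> 67108864 (stop)
Iterations = ceil(log_2(36560309)) = 26


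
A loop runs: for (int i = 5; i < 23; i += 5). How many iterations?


Loop starts at i = 5, increments by 5, stops when i >= 23.
Number of iterations = ceil((23 - 5) / 5)
= ceil(18 / 5)
= 4


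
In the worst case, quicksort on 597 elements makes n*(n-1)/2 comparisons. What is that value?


Sum of comparisons per partition:
596 + 595 + ... + 1 + 0
= 597 * (597 - 1) / 2
= 597 * 596 / 2
= 177906


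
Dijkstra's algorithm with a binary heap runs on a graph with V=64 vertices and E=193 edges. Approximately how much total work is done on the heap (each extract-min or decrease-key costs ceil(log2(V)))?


Dijkstra with a binary heap: each vertex is extracted once, each edge may relax once.
Each heap operation costs O(log V).
V + E = 64 + 193 = 257
ceil(log2(64)) = 6 (since 2^5 = 32 < 64 <= 64 = 2^6)
Total heap work = (V+E) * ceil(log2(V)) = 257 * 6 = 1542


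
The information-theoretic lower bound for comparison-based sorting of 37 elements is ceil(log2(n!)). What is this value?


A binary decision tree of height h has at most 2^h leaves and needs at least n! of them, so h >= ceil(log2(n!)).
37! is far too large to multiply out, so use Stirling's series:
  ln(n!) ~ n ln n - n + (1/2) ln(2 pi n) + 1/(12n)  (error below 1/(360 n^3), negligible here)
  ln(37) = 3.6109179
  n ln n = 37 * 3.6109179 = 133.6040
  (1/2) ln(2 pi * 37) = (1/2) ln(232.4779) = 2.7244
  1/(12*37) = 0.0023
  ln(37!) ~ 133.6040 - 37 + 2.7244 + 0.0023 = 99.3307
Convert to base 2: log2(37!) = 99.3307 / ln 2 = 99.3307 / 0.69314718 = 143.3039
ceil(143.3039) = 144


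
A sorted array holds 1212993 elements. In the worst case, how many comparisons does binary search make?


Halving sequence: 1212993 -> 606496 -> 303248 -> 151624 -> 75812 -> 37906 -> 18953 -> 9476 -> 4738 -> 2369 -> 1184 -> 592 -> 296 -> 148 -> 74 -> 37 -> 18 -> 9 -> 4 -> 2 -> 1
Number of halvings = 20
Max comparisons = 20 + 1 = 21


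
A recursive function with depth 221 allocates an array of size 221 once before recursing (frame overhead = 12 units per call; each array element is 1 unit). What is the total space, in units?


Array allocation: 221 units (allocated once)
Stack frames: 221 deep * 12 per frame = 2652 units
Total = 221 + 2652 = 2873


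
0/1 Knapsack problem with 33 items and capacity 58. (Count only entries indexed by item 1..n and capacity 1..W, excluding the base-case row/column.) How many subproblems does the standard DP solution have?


The DP table is indexed by (item, capacity).
Rows: 33 items
Columns: 58 capacity values (1 to W)
Total subproblems = 33 * 58 = 1914


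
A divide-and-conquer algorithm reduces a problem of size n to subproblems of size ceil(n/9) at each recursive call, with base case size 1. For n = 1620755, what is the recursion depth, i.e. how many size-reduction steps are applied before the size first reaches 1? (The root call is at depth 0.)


Each step divides the size by 9 (rounding up); after k steps the size is ceil(n/9^k), which equals 1 exactly when 9^k >= n.
So the depth is the smallest k with 9^k >= 1620755, i.e. ceil(log_9(1620755)).
9^6 = 531441 < 1620755 <= 4782969 = 9^7
Recursion depth = 7


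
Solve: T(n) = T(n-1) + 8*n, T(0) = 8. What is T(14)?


Expanding the recurrence:
T(14) = T(13) + 8*14
       = T(12) + 8*13 + 8*14
       ...
       = T(0) + 8*(1 + 2 + ... + 14)
       = 8 + 8 * 14*15/2
       = 8 + 8 * 105
       = 8 + 840 = 848


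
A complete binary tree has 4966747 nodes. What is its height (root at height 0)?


In a complete binary tree, level k holds nodes 2^k .. 2^(k+1)-1 (1-indexed).
Height = floor(log2(n)) = floor(log2(4966747)) = 22
Check: 2^22 = 4194304 <= 4966747 < 8388608 = 2^23


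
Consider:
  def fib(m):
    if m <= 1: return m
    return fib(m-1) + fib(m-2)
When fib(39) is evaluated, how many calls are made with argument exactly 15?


Let N(m) = number of times fib(m) is called while evaluating fib(39).
N(39) = 1 (the initial call).
N(38) = 1 (only fib(39) calls it).
For 1 <= m <= 37: fib(m) is called by fib(m+1) and fib(m+2), so
  N(m) = N(m+1) + N(m+2).
fib(0) is called only by fib(2), so N(0) = N(2).
Walk down from m=39:
  N(39)=1, N(38)=1, N(37)=2, N(36)=3, N(35)=5, N(34)=8, N(33)=13, N(32)=21, N(31)=34, N(30)=55, N(29)=89, N(28)=144, N(27)=233, N(26)=377, N(25)=610, N(24)=987, N(23)=1597, N(22)=2584, N(21)=4181, N(20)=6765, N(19)=10946, N(18)=17711, N(17)=28657, N(16)=46368, N(15)=75025
N(15) = 75025


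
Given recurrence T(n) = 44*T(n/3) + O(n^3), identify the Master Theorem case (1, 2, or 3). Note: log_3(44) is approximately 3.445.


Master Theorem parameters: a=44, b=3, c=3
log_b(a) = 3.445
Compare b^c with a: 3^3 = 27 < 44, so c < log_b(a).
Comparing c=3 vs log_b(a)=3.445:
3 < 3.445 => Case 1
Result: T(n) = O(n^(log_3 44)) ~ O(n^3.445)
Master Theorem case = 1


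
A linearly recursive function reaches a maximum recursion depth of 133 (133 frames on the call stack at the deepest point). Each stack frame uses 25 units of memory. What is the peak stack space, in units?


Maximum recursion depth = 133 frames
Memory per frame = 25 units
Total stack space = depth * frame_size
= 133 * 25 = 3325


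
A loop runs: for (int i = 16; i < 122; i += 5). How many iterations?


Loop starts at i = 16, increments by 5, stops when i >= 122.
Number of iterations = ceil((122 - 16) / 5)
= ceil(106 / 5)
= 22


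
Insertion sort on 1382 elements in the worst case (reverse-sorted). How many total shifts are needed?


In the worst case (reverse-sorted), each element shifts past all previous:
  Element 1: 1 shifts
  Element 2: 2 shifts
  Element 3: 3 shifts
  Element 4: 4 shifts
  Element 5: 5 shifts
  ...
  Element 1381: 1381 shifts
Total = 1 + 2 + ... + 1381
= 1382*(1382-1)/2 = 954271


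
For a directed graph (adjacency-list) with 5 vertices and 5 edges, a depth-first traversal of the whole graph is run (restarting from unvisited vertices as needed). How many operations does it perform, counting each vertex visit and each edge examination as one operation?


A full DFS traversal visits each vertex once and examines each edge once.
V = 5
E = 5
Sum = 5 + 5 = 10


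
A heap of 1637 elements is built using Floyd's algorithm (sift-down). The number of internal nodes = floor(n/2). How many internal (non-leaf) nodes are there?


Leaf nodes occupy roughly half the array.
Sift-down is called for each internal node, starting from the last one.
Internal nodes = floor(n/2) = floor(1637/2) = 818


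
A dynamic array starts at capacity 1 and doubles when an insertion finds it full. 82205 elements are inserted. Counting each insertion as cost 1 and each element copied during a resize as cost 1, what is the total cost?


n = 82205
Insertion costs: 82205
Resizes copy 1, 2, 4, ... up to the largest power of 2 that is <= n-1 = 82204, i.e. 65536.
Copy costs = 1 + 2 + 4 + 8 + 16 + 32 + 64 + 128 + 256 + 512 + 1024 + 2048 + 4096 + 8192 + 16384 + 32768 + 65536 = 131071
Total = 82205 + 131071 = 213276


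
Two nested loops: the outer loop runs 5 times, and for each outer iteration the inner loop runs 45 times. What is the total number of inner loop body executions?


Outer loop: 5 iterations
Inner loop: 45 iterations per outer iteration
Total = 5 * 45 = 225


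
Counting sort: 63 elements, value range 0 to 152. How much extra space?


n = 63 (output array)
k = 153 (count array for 153 distinct values)
Extra space = 63 + 153 = 216


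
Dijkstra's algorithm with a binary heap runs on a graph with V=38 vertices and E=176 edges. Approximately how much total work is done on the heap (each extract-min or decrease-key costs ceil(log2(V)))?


Dijkstra with a binary heap: each vertex is extracted once, each edge may relax once.
Each heap operation costs O(log V).
V + E = 38 + 176 = 214
ceil(log2(38)) = 6 (since 2^5 = 32 < 38 <= 64 = 2^6)
Total heap work = (V+E) * ceil(log2(V)) = 214 * 6 = 1284


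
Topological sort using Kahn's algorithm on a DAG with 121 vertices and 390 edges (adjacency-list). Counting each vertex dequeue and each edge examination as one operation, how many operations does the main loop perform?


Kahn's algorithm:
  1. Compute in-degrees: O(V + E)
  2. Process queue: each vertex dequeued once (O(V))
     each edge examined once (O(E))
Total = V + E = 121 + 390 = 511


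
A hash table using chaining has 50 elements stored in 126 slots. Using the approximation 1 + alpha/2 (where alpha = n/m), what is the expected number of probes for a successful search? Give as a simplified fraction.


Load factor alpha = n/m = 50/126
Expected probes = 1 + alpha/2 = 1 + 50/(2*126)
= 1 + 50/252
= 252/252 + 50/252
= 302/252
Simplify: 151/126


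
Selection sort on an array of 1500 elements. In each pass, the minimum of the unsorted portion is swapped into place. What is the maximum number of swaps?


Selection sort performs one swap per pass:
  Pass 1: find min in positions 0 to 1499, swap with position 0
  Pass 2: find min in positions 1 to 1499, swap with position 1
  Pass 3: find min in positions 2 to 1499, swap with position 2
  Pass 4: find min in positions 3 to 1499, swap with position 3
  Pass 5: find min in positions 4 to 1499, swap with position 4
  ... (1494 more passes)
Total passes (and swaps) = n - 1 = 1500 - 1 = 1499


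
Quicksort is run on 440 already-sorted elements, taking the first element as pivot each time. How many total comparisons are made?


Sum of comparisons per partition:
439 + 438 + ... + 1 + 0
= 440 * (440 - 1) / 2
= 440 * 439 / 2
= 96580


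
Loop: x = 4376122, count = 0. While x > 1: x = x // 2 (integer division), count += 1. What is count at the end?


The variable x halves each step:
x = 4376122 -> 2188061 -> 1094030 -> 547015 -> 273507 -> 136753 -> 68376 -> 34188 -> 17094 -> 8547 -> 4273 -> 2136 -> 1068 -> 534 -> 267 -> 133 -> 66 -> 33 -> 16 -> 8 -> 4 -> 2 -> 1
Number of halvings = floor(log2(4376122)) = 22


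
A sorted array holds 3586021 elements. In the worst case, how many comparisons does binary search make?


Halving sequence: 3586021 -> 1793010 -> 896505 -> 448252 -> 224126 -> 112063 -> 56031 -> 28015 -> 14007 -> 7003 -> 3501 -> 1750 -> 875 -> 437 -> 218 -> 109 -> 54 -> 27 -> 13 -> 6 -> 3 -> 1
Number of halvings = 21
Max comparisons = 21 + 1 = 22


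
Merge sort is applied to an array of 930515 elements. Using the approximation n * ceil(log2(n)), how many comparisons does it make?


Merge sort divides the array into halves recursively.
Number of levels = ceil(log2(930515)) = 20
At each level, approximately n = 930515 comparisons are needed for merging.
Total comparisons ~ n * ceil(log2(n)) = 930515 * 20 = 18610300


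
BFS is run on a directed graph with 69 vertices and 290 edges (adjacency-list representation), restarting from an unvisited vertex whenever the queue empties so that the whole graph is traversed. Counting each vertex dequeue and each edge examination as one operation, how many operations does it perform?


A full BFS traversal dequeues each vertex exactly once and examines each directed edge exactly once.
V = 69 (vertex processing cost)
E = 290 (edge examination cost)
Total operations proportional to V + E = 69 + 290 = 359


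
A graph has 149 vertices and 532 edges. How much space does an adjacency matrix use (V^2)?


Adjacency matrix: V x V grid of entries
Space = V^2 = 149^2 = 149 * 149 = 22201


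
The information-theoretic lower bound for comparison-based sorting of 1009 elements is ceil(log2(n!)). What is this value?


A binary decision tree of height h has at most 2^h leaves and needs at least n! of them, so h >= ceil(log2(n!)).
1009! is far too large to multiply out, so use Stirling's series:
  ln(n!) ~ n ln n - n + (1/2) ln(2 pi n) + 1/(12n)  (error below 1/(360 n^3), negligible here)
  ln(1009) = 6.9167150
  n ln n = 1009 * 6.9167150 = 6978.9654
  (1/2) ln(2 pi * 1009) = (1/2) ln(6339.7340) = 4.3773
  1/(12*1009) = 0.0001
  ln(1009!) ~ 6978.9654 - 1009 + 4.3773 + 0.0001 = 5974.3428
Convert to base 2: log2(1009!) = 5974.3428 / ln 2 = 5974.3428 / 0.69314718 = 8619.1547
ceil(8619.1547) = 8620


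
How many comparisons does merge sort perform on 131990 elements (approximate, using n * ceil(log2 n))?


Recursion depth: ceil(log2(131990)) = 18
Each recursion level merges n = 131990 elements
Total = 131990 * 18 = 2375820


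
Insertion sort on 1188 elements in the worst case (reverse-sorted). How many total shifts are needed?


In the worst case (reverse-sorted), each element shifts past all previous:
  Element 1: 1 shifts
  Element 2: 2 shifts
  Element 3: 3 shifts
  Element 4: 4 shifts
  Element 5: 5 shifts
  ...
  Element 1187: 1187 shifts
Total = 1 + 2 + ... + 1187
= 1188*(1188-1)/2 = 705078


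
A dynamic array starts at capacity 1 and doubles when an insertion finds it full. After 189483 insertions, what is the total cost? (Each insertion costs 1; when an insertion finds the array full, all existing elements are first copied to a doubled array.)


Insertion cost: 189483 (one per element)
Resizes occur just before inserting elements 2, 3, 5, 9, ...
Elements copied at each resize: 1 + 2 + 4 + 8 + 16 + 32 + 64 + 128 + 256 + 512 + 1024 + 2048 + 4096 + 8192 + 16384 + 32768 + 65536 + 131072
Sum of copies = 262143 (geometric series: 2^k - 1)
Total = 189483 + 262143 = 451626


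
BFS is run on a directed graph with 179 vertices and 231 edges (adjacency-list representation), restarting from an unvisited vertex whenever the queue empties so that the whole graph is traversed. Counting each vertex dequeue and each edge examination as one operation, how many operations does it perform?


A full BFS traversal dequeues each vertex exactly once and examines each directed edge exactly once.
V = 179 (vertex processing cost)
E = 231 (edge examination cost)
Total operations proportional to V + E = 179 + 231 = 410


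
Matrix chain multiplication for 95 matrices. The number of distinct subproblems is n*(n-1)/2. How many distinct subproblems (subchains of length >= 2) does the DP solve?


Subproblems are indexed by (i, j) where i < j.
Number of such pairs = n*(n-1)/2
= 95 * 94 / 2
= 4465


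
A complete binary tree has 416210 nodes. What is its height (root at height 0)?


In a complete binary tree, level k holds nodes 2^k .. 2^(k+1)-1 (1-indexed).
Height = floor(log2(n)) = floor(log2(416210)) = 18
Check: 2^18 = 262144 <= 416210 < 524288 = 2^19


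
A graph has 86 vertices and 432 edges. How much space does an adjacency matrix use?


Adjacency matrix: V x V grid of entries
Space = V^2 = 86^2 = 86 * 86 = 7396


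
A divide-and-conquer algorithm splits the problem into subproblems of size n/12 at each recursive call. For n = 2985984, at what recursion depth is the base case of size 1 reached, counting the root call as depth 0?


At each depth, the problem size is divided by 12:
  Depth 0: problem size = 2985984
  Depth 1: problem size = 248832
  Depth 2: problem size = 20736
  Depth 3: problem size = 1728
  Depth 4: problem size = 144
  Depth 5: problem size = 12
  Depth 6: problem size = 1 (base case)
The base case is reached at depth log_12(2985984) = 6 (the tree has 7 levels counting depth 0, but the depth asked for is 6).
Recursion depth = 6


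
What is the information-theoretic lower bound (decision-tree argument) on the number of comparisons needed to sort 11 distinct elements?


A binary decision tree of height h has at most 2^h leaves and needs at least n! of them, so h >= ceil(log2(n!)).
Compute 11! as a running product:
  x2 = 2, x3 = 6, x4 = 24, x5 = 120
  x6 = 720, x7 = 5040, x8 = 40320, x9 = 362880
  x10 = 3628800, x11 = 39916800
11! = 39916800
Bracket between powers of 2:
  2^25 = 33554432 < 39916800 <= 67108864 = 2^26
So ceil(log2(11!)) = 26


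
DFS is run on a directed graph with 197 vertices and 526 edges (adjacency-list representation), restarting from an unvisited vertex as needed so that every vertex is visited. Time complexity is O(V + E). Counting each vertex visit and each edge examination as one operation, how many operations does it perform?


A full DFS traversal processes each vertex exactly once (push/pop on stack).
Each directed edge is examined once.
V = 197, E = 526
V + E = 723


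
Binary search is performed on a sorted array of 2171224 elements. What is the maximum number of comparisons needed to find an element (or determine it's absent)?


Binary search halves the search space each comparison:
  Step 1: search space = 2171224 -> 1085612
  Step 2: search space = 1085612 -> 542806
  Step 3: search space = 542806 -> 271403
  Step 4: search space = 271403 -> 135701
  Step 5: search space = 135701 -> 67850
  Step 6: search space = 67850 -> 33925
  Step 7: search space = 33925 -> 16962
  Step 8: search space = 16962 -> 8481
  Step 9: search space = 8481 -> 4240
  Step 10: search space = 4240 -> 2120
  Step 11: search space = 2120 -> 1060
  Step 12: search space = 1060 -> 530
  Step 13: search space = 530 -> 265
  Step 14: search space = 265 -> 132
  Step 15: search space = 132 -> 66
  Step 16: search space = 66 -> 33
  Step 17: search space = 33 -> 16
  Step 18: search space = 16 -> 8
  Step 19: search space = 8 -> 4
  Step 20: search space = 4 -> 2
  Step 21: search space = 2 -> 1
  Step 22: search space = 1 (final check)
Maximum comparisons = floor(log2(2171224)) + 1 = 21 + 1 = 22


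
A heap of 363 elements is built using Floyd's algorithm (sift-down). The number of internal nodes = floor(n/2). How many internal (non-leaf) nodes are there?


Leaf nodes occupy roughly half the array.
Sift-down is called for each internal node, starting from the last one.
Internal nodes = floor(n/2) = floor(363/2) = 181


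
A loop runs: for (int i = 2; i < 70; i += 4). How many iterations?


Loop starts at i = 2, increments by 4, stops when i >= 70.
Number of iterations = ceil((70 - 2) / 4)
= ceil(68 / 4)
= 17


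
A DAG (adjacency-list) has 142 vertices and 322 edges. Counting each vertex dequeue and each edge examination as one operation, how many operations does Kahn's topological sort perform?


V = 142 (vertex processing)
E = 322 (edge processing)
V + E = 142 + 322 = 464


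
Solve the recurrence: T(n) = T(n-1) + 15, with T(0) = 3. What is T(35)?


Unrolling the recurrence:
T(35) = T(34) + 15
       = T(33) + 15 + 15
       = T(32) + 15*3
       ...
       = T(0) + 15*35
       = 3 + 525 = 528


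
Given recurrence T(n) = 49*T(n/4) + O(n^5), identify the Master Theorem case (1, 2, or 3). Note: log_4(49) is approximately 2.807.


Master Theorem parameters: a=49, b=4, c=5
log_b(a) = 2.807
Compare b^c with a: 4^5 = 1024 > 49, so c > log_b(a).
Comparing c=5 vs log_b(a)=2.807:
5 > 2.807 => Case 3
Result: T(n) = O(n^5)
Master Theorem case = 3


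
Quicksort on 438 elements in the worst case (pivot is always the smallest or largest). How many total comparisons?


In the worst case, each partition step picks the worst pivot:
  Partition 1: 437 comparisons (n-1 elements to compare)
  Partition 2: 436 comparisons
  Partition 3: 435 comparisons
  Partition 4: 434 comparisons
  Partition 5: 433 comparisons
  ...
  Last partition: 0 comparisons
Total = (n-1) + (n-2) + ... + 1 + 0 = n*(n-1)/2
= 438*437/2 = 95703


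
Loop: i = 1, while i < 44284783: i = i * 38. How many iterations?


i multiplies by 38 each step:
i = 1 -> 38 -> 1444 -> 54872 -> 2085136 -> 79235168 (stop)
Iterations = ceil(log_38(44284783)) = 5


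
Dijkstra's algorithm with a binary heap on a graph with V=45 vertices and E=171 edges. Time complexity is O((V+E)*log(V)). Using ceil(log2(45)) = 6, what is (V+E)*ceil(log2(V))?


Dijkstra with a binary heap: each vertex is extracted once, each edge may relax once.
Each heap operation costs O(log V).
V + E = 45 + 171 = 216
ceil(log2(45)) = 6 (since 2^5 = 32 < 45 <= 64 = 2^6)
Total heap work = (V+E) * ceil(log2(V)) = 216 * 6 = 1296


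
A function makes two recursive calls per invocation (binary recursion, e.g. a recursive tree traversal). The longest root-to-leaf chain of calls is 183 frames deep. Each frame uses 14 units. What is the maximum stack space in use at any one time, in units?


Binary recursion: the two calls run one after the other, so only one root-to-leaf chain of frames is on the stack at a time.
Maximum depth (longest chain) = 183 frames
Each frame = 14 units
Max stack space = 183 * 14 = 2562


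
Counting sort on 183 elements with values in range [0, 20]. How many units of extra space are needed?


Output array size: 183 (to store sorted result)
Count array size: 21 (one slot per possible value, range 0 to 20)
Total extra space = 183 + 21 = 204


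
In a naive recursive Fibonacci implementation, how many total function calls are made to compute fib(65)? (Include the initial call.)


Let C(m) = total calls to evaluate fib(m). Then C(0)=C(1)=1, and
C(m) = 1 + C(m-1) + C(m-2) for m >= 2.
Build the table (each entry = 1 + previous two):
  C(0) = 1
  C(1) = 1
  C(2) = 1 + 1 + 1 = 3
  C(3) = 1 + 3 + 1 = 5
  C(4) = 1 + 5 + 3 = 9
  C(5) = 1 + 9 + 5 = 15
  C(6) = 1 + 15 + 9 = 25
  C(7) = 1 + 25 + 15 = 41
  C(8) = 1 + 41 + 25 = 67
  C(9) = 1 + 67 + 41 = 109
  C(10) = 1 + 109 + 67 = 177
  C(11) = 1 + 177 + 109 = 287
  C(12) = 1 + 287 + 177 = 465
  C(13) = 1 + 465 + 287 = 753
  C(14) = 1 + 753 + 465 = 1219
  C(15) = 1 + 1219 + 753 = 1973
  C(16) = 1 + 1973 + 1219 = 3193
  C(17) = 1 + 3193 + 1973 = 5167
  C(18) = 1 + 5167 + 3193 = 8361
  C(19) = 1 + 8361 + 5167 = 13529
  C(20) = 1 + 13529 + 8361 = 21891
  C(21) = 1 + 21891 + 13529 = 35421
  C(22) = 1 + 35421 + 21891 = 57313
  C(23) = 1 + 57313 + 35421 = 92735
  C(24) = 1 + 92735 + 57313 = 150049
  C(25) = 1 + 150049 + 92735 = 242785
  C(26) = 1 + 242785 + 150049 = 392835
  C(27) = 1 + 392835 + 242785 = 635621
  C(28) = 1 + 635621 + 392835 = 1028457
  C(29) = 1 + 1028457 + 635621 = 1664079
  C(30) = 1 + 1664079 + 1028457 = 2692537
  C(31) = 1 + 2692537 + 1664079 = 4356617
  C(32) = 1 + 4356617 + 2692537 = 7049155
  C(33) = 1 + 7049155 + 4356617 = 11405773
  C(34) = 1 + 11405773 + 7049155 = 18454929
  C(35) = 1 + 18454929 + 11405773 = 29860703
  C(36) = 1 + 29860703 + 18454929 = 48315633
  C(37) = 1 + 48315633 + 29860703 = 78176337
  C(38) = 1 + 78176337 + 48315633 = 126491971
  C(39) = 1 + 126491971 + 78176337 = 204668309
  C(40) = 1 + 204668309 + 126491971 = 331160281
  C(41) = 1 + 331160281 + 204668309 = 535828591
  C(42) = 1 + 535828591 + 331160281 = 866988873
  C(43) = 1 + 866988873 + 535828591 = 1402817465
  C(44) = 1 + 1402817465 + 866988873 = 2269806339
  C(45) = 1 + 2269806339 + 1402817465 = 3672623805
  C(46) = 1 + 3672623805 + 2269806339 = 5942430145
  C(47) = 1 + 5942430145 + 3672623805 = 9615053951
  C(48) = 1 + 9615053951 + 5942430145 = 15557484097
  C(49) = 1 + 15557484097 + 9615053951 = 25172538049
  C(50) = 1 + 25172538049 + 15557484097 = 40730022147
  C(51) = 1 + 40730022147 + 25172538049 = 65902560197
  C(52) = 1 + 65902560197 + 40730022147 = 106632582345
  C(53) = 1 + 106632582345 + 65902560197 = 172535142543
  C(54) = 1 + 172535142543 + 106632582345 = 279167724889
  C(55) = 1 + 279167724889 + 172535142543 = 451702867433
  C(56) = 1 + 451702867433 + 279167724889 = 730870592323
  C(57) = 1 + 730870592323 + 451702867433 = 1182573459757
  C(58) = 1 + 1182573459757 + 730870592323 = 1913444052081
  C(59) = 1 + 1913444052081 + 1182573459757 = 3096017511839
  C(60) = 1 + 3096017511839 + 1913444052081 = 5009461563921
  C(61) = 1 + 5009461563921 + 3096017511839 = 8105479075761
  C(62) = 1 + 8105479075761 + 5009461563921 = 13114940639683
  C(63) = 1 + 13114940639683 + 8105479075761 = 21220419715445
  C(64) = 1 + 21220419715445 + 13114940639683 = 34335360355129
  C(65) = 1 + 34335360355129 + 21220419715445 = 55555780070575
Total calls for fib(65) = 55555780070575


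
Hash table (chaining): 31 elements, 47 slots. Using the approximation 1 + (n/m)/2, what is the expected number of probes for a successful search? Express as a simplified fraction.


Computing expected probes:
alpha = 31/47
= 1 + alpha/2
= 1 + 31/(2*47)
= (2*47 + 31) / (2*47)
= 125/94


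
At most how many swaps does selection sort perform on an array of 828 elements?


Each of the 827 passes places one element in its final position.
Pass 1: swap minimum into position 0
Pass 2: swap minimum of remaining into position 1
...
Pass 827: last two elements, one swap
Maximum swaps = 828 - 1 = 827


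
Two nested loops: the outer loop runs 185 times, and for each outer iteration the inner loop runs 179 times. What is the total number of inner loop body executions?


Outer loop: 185 iterations
Inner loop: 179 iterations per outer iteration
Total = 185 * 179 = 33115


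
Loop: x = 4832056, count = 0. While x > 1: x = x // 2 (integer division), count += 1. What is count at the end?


The variable x halves each step:
x = 4832056 -> 2416028 -> 1208014 -> 604007 -> 302003 -> 151001 -> 75500 -> 37750 -> 18875 -> 9437 -> 4718 -> 2359 -> 1179 -> 589 -> 294 -> 147 -> 73 -> 36 -> 18 -> 9 -> 4 -> 2 -> 1
Number of halvings = floor(log2(4832056)) = 22


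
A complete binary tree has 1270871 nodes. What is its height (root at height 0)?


In a complete binary tree, level k holds nodes 2^k .. 2^(k+1)-1 (1-indexed).
Height = floor(log2(n)) = floor(log2(1270871)) = 20
Check: 2^20 = 1048576 <= 1270871 < 2097152 = 2^21


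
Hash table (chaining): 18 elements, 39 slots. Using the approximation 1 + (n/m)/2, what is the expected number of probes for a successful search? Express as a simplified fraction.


Computing expected probes:
alpha = 18/39
= 1 + alpha/2
= 1 + 18/(2*39)
= (2*39 + 18) / (2*39)
= 96/78 = 16/13


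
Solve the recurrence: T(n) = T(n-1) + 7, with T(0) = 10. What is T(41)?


Unrolling the recurrence:
T(41) = T(40) + 7
       = T(39) + 7 + 7
       = T(38) + 7*3
       ...
       = T(0) + 7*41
       = 10 + 287 = 297


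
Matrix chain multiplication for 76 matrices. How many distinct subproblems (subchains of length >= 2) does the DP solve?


Subproblems are indexed by (i, j) where i < j.
Number of such pairs = n*(n-1)/2
= 76 * 75 / 2
= 2850


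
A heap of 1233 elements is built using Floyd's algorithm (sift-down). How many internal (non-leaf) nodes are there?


Leaf nodes occupy roughly half the array.
Sift-down is called for each internal node, starting from the last one.
Internal nodes = floor(n/2) = floor(1233/2) = 616


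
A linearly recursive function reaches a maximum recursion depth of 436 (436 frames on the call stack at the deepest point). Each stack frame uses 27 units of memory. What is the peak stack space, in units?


Maximum recursion depth = 436 frames
Memory per frame = 27 units
Total stack space = depth * frame_size
= 436 * 27 = 11772


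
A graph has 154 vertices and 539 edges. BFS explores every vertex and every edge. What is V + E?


A full BFS traversal dequeues each vertex once and examines each edge once.
Vertex visits: 154
Edge visits: 539
V + E = 154 + 539 = 693


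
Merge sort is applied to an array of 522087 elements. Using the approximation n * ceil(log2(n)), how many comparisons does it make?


Merge sort divides the array into halves recursively.
Number of levels = ceil(log2(522087)) = 19
At each level, approximately n = 522087 comparisons are needed for merging.
Total comparisons ~ n * ceil(log2(n)) = 522087 * 19 = 9919653


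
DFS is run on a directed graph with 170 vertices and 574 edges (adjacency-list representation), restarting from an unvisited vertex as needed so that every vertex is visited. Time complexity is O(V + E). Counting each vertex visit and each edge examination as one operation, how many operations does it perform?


A full DFS traversal processes each vertex exactly once (push/pop on stack).
Each directed edge is examined once.
V = 170, E = 574
V + E = 744


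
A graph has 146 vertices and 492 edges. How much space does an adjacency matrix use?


Adjacency matrix: V x V grid of entries
Space = V^2 = 146^2 = 146 * 146 = 21316


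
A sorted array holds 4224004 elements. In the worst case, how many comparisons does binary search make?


Halving sequence: 4224004 -> 2112002 -> 1056001 -> 528000 -> 264000 -> 132000 -> 66000 -> 33000 -> 16500 -> 8250 -> 4125 -> 2062 -> 1031 -> 515 -> 257 -> 128 -> 64 -> 32 -> 16 -> 8 -> 4 -> 2 -> 1
Number of halvings = 22
Max comparisons = 22 + 1 = 23
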